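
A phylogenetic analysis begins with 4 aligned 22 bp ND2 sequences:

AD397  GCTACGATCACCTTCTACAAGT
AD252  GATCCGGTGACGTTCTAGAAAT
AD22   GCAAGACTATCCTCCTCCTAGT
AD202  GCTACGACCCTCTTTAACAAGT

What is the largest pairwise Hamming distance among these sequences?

14

Pairwise Hamming distances:
  AD397 vs AD252: 7
  AD397 vs AD22: 9
  AD397 vs AD202: 5
  AD252 vs AD22: 14
  AD252 vs AD202: 12
  AD22 vs AD202: 13
The largest is 14, between AD252 and AD22.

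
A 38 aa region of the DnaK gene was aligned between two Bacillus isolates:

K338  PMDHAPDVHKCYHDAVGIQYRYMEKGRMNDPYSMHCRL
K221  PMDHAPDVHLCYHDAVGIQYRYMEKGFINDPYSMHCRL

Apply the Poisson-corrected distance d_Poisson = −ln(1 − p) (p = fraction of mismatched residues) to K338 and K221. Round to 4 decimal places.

0.0822

Mismatches occur at site 10 (K↔L), site 27 (R↔F), site 28 (M↔I).
p = 3/38 = 0.078947.
d = −ln(1 − 0.078947) = −ln(0.921053) = 0.0822.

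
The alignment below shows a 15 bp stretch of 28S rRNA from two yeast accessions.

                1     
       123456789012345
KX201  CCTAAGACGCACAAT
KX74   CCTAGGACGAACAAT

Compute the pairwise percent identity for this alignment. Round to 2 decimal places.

86.67%

The sequences differ at positions 5 (A/G), 10 (C/A).
13 of the 15 sites match, so the percent identity is 13/15 × 100 = 86.67%.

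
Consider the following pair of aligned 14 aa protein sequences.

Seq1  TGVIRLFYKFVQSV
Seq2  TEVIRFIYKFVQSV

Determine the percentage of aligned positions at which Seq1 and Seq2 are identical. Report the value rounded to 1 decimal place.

78.6%

The sequences differ at positions 2 (G/E), 6 (L/F), 7 (F/I).
11 of the 14 sites match, so the percent identity is 11/14 × 100 = 78.6%.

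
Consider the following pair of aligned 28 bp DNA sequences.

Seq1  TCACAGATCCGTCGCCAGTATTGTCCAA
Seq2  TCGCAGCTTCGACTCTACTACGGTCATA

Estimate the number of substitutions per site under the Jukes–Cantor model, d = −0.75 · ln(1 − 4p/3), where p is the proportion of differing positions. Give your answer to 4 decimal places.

Mismatches occur at site 3 (A/G), site 7 (A/C), site 9 (C/T), site 12 (T/A), site 14 (G/T), site 16 (C/T), site 18 (G/C), site 21 (T/C), site 22 (T/G), site 26 (C/A), site 27 (A/T).
p = 11/28 = 0.392857.
d = −0.75 · ln(1 − (4/3)·0.392857) = −0.75 · ln(0.476191) = −0.75 · (-0.741936) = 0.5565.

0.5565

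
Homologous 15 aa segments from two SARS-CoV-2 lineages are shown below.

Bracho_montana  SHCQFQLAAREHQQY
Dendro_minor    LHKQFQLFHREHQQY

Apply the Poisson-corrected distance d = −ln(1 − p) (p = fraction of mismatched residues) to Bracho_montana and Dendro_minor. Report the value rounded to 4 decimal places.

0.3102

Differing sites — 1:S/L; 3:C/K; 8:A/F; 9:A/H.
p = 4/15 = 0.266667.
d = −ln(1 − 0.266667) = −ln(0.733333) = 0.3102.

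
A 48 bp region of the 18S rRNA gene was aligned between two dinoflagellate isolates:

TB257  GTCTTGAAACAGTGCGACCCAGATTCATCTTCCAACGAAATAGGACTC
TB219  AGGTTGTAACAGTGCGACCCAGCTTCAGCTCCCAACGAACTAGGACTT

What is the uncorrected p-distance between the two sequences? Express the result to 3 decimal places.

0.188

Differing sites — 1:G/A; 2:T/G; 3:C/G; 7:A/T; 23:A/C; 28:T/G; 31:T/C; 40:A/C; 48:C/T.
There are 9 differences over 48 sites, so p = 9/48 = 0.188.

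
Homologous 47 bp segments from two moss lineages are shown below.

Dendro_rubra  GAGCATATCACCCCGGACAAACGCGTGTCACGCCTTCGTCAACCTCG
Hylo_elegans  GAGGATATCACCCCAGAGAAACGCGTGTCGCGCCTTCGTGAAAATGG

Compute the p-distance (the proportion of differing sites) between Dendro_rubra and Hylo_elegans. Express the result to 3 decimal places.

0.170

Mismatches occur at site 4 (C/G), site 15 (G/A), site 18 (C/G), site 30 (A/G), site 40 (C/G), site 43 (C/A), site 44 (C/A), site 46 (C/G).
There are 8 differences over 47 sites, so p = 8/47 = 0.170.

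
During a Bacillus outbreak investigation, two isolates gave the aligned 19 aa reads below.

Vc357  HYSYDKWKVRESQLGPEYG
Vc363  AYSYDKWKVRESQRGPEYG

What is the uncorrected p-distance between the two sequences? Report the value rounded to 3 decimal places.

0.105

The sequences differ at positions 1 (H/A), 14 (L/R).
There are 2 differences over 19 sites, so p = 2/19 = 0.105.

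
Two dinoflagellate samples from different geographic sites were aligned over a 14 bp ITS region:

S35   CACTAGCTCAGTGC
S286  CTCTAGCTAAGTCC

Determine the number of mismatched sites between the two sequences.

3

The sequences differ at positions 2 (A/T), 9 (C/A), 13 (G/C).
That gives 3 mismatches out of 14 aligned sites, so the Hamming distance is 3.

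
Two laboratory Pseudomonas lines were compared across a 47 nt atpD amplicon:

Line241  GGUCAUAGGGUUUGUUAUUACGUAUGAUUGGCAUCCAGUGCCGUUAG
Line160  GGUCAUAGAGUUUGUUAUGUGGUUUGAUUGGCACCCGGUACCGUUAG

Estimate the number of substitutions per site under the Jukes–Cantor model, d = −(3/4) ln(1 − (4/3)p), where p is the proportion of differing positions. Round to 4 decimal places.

The sequences differ at positions 9 (G/A), 19 (U/G), 20 (A/U), 21 (C/G), 24 (A/U), 34 (U/C), 37 (A/G), 40 (G/A).
p = 8/47 = 0.170213.
d = −0.75 · ln(1 − (4/3)·0.170213) = −0.75 · ln(0.773049) = −0.75 · (-0.257413) = 0.1931.

0.1931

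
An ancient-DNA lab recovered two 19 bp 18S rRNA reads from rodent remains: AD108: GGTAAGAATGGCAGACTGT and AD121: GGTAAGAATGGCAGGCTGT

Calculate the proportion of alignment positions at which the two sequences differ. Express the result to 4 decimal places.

The sequences differ at position 15 (A/G).
There are 1 differences over 19 sites, so p = 1/19 = 0.0526.

0.0526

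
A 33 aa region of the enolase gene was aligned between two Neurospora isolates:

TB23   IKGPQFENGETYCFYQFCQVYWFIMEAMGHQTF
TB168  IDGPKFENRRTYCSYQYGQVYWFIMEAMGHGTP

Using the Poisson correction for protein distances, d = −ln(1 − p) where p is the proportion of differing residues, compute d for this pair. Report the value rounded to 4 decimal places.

Mismatches occur at site 2 (K→D), site 5 (Q→K), site 9 (G→R), site 10 (E→R), site 14 (F→S), site 17 (F→Y), site 18 (C→G), site 31 (Q→G), site 33 (F→P).
p = 9/33 = 0.272727.
d = −ln(1 − 0.272727) = −ln(0.727273) = 0.3185.

0.3185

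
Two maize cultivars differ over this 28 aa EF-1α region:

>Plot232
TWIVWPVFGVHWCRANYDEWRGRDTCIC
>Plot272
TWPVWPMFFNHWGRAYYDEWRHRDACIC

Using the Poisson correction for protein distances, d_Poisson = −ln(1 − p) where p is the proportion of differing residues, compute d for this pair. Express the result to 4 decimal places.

0.3365

Differing sites — 3:I/P; 7:V/M; 9:G/F; 10:V/N; 13:C/G; 16:N/Y; 22:G/H; 25:T/A.
p = 8/28 = 0.285714.
d = −ln(1 − 0.285714) = −ln(0.714286) = 0.3365.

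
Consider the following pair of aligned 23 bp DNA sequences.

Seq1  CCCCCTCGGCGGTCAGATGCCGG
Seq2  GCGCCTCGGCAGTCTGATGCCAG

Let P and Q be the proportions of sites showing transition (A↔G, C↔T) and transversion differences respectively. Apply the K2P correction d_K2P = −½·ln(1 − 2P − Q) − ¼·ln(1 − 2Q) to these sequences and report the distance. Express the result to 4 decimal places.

0.2570

Mismatches occur at site 1 (C→G, transversion), site 3 (C→G, transversion), site 11 (G→A, transition), site 15 (A→T, transversion), site 22 (G→A, transition).
Of the 5 differences, 2 transitions and 3 transversions over 23 sites: P = 2/23 = 0.086957, Q = 3/23 = 0.130435.
d = −0.5·ln(0.695651) − 0.25·ln(0.739130) = −0.5·(-0.362907) − 0.25·(-0.302281) = 0.2570.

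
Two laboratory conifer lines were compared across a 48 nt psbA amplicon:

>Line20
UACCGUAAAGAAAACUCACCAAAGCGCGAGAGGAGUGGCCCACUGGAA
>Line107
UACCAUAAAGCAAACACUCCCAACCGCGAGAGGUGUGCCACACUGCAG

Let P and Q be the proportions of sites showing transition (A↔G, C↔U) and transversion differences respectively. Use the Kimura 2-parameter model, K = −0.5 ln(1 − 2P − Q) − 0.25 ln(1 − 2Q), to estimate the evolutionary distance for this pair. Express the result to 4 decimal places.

The sequences differ at positions 5 (G/A, transition), 11 (A/C, transversion), 16 (U/A, transversion), 18 (A/U, transversion), 21 (A/C, transversion), 24 (G/C, transversion), 34 (A/U, transversion), 38 (G/C, transversion), 40 (C/A, transversion), 46 (G/C, transversion), 48 (A/G, transition).
Of the 11 differences, 2 transitions and 9 transversions over 48 sites: P = 2/48 = 0.041667, Q = 9/48 = 0.187500.
d = −0.5·ln(0.729166) − 0.25·ln(0.625000) = −0.5·(-0.315854) − 0.25·(-0.470004) = 0.2754.

0.2754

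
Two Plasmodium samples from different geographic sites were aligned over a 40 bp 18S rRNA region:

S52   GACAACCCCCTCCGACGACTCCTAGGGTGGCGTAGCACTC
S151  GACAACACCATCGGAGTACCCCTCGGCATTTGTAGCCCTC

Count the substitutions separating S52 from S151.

13

The sequences differ at positions 7 (C/A), 10 (C/A), 13 (C/G), 16 (C/G), 17 (G/T), 20 (T/C), 24 (A/C), 27 (G/C), 28 (T/A), 29 (G/T), 30 (G/T), 31 (C/T), 37 (A/C).
That gives 13 mismatches out of 40 aligned sites, so the Hamming distance is 13.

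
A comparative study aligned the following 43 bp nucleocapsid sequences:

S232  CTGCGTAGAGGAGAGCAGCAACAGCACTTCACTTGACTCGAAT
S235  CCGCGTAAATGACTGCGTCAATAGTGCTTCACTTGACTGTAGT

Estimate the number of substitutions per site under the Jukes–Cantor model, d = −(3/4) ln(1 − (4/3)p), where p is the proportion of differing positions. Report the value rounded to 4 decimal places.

0.3870

Differing sites — 2:T/C; 8:G/A; 10:G/T; 13:G/C; 14:A/T; 17:A/G; 18:G/T; 22:C/T; 25:C/T; 26:A/G; 39:C/G; 40:G/T; 42:A/G.
p = 13/43 = 0.302326.
d = −0.75 · ln(1 − (4/3)·0.302326) = −0.75 · ln(0.596899) = −0.75 · (-0.516007) = 0.3870.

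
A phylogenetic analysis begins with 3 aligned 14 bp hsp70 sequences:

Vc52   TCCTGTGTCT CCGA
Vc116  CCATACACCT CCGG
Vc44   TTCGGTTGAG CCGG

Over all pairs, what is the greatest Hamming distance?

Pairwise Hamming distances:
  Vc52 vs Vc116: 7
  Vc52 vs Vc44: 7
  Vc116 vs Vc44: 10
The largest is 10, between Vc116 and Vc44.

10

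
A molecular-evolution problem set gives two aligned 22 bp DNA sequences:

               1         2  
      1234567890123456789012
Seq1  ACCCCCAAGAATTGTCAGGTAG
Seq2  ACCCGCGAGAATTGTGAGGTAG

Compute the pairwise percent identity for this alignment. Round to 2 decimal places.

86.36%

Differing sites — 5:C/G; 7:A/G; 16:C/G.
19 of the 22 sites match, so the percent identity is 19/22 × 100 = 86.36%.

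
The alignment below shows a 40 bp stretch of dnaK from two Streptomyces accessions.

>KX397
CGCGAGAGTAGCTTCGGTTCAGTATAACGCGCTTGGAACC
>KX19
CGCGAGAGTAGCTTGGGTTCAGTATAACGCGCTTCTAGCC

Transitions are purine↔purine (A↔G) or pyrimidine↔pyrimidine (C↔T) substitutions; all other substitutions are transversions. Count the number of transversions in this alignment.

The sequences differ at positions 15 (C/G, transversion), 35 (G/C, transversion), 36 (G/T, transversion), 38 (A/G, transition).
Of the 4 differences, 1 transition and 3 transversions, so the answer is 3.

3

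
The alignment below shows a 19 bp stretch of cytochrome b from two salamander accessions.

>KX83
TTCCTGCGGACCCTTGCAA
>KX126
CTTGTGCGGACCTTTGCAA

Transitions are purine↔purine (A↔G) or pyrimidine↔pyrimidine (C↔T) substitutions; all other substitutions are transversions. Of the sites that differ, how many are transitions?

The sequences differ at positions 1 (T/C, transition), 3 (C/T, transition), 4 (C/G, transversion), 13 (C/T, transition).
Of the 4 differences, 3 transitions and 1 transversion, so the answer is 3.

3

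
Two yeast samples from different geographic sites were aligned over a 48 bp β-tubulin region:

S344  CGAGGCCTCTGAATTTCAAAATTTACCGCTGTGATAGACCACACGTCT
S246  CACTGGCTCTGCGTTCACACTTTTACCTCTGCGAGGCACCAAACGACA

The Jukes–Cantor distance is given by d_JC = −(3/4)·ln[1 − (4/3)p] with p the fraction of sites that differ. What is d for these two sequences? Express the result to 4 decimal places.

0.5627

Differing sites — 2:G/A; 3:A/C; 4:G/T; 6:C/G; 12:A/C; 13:A/G; 16:T/C; 17:C/A; 18:A/C; 20:A/C; 21:A/T; 28:G/T; 32:T/C; 35:T/G; 36:A/G; 37:G/C; 42:C/A; 46:T/A; 48:T/A.
p = 19/48 = 0.395833.
d = −0.75 · ln(1 − (4/3)·0.395833) = −0.75 · ln(0.472223) = −0.75 · (-0.750304) = 0.5627.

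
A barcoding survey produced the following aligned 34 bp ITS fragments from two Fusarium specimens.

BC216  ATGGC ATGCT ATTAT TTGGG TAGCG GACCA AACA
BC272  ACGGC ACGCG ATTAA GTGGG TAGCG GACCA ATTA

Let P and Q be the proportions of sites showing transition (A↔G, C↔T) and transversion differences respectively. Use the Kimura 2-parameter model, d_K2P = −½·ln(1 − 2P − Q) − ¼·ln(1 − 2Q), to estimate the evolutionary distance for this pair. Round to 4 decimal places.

0.2412

Differing sites — 2:T/C (Ti); 7:T/C (Ti); 10:T/G (Tv); 15:T/A (Tv); 16:T/G (Tv); 32:A/T (Tv); 33:C/T (Ti).
Of the 7 differences, 3 transitions and 4 transversions over 34 sites: P = 3/34 = 0.088235, Q = 4/34 = 0.117647.
d = −0.5·ln(0.705883) − 0.25·ln(0.764706) = −0.5·(-0.348306) − 0.25·(-0.268264) = 0.2412.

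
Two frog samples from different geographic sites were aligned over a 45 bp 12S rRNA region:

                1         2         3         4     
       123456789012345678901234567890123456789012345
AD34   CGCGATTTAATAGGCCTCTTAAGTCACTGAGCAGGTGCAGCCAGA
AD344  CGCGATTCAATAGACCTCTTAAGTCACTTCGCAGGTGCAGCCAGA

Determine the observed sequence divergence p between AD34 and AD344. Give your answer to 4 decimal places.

0.0889

Mismatches occur at site 8 (T/C), site 14 (G/A), site 29 (G/T), site 30 (A/C).
There are 4 differences over 45 sites, so p = 4/45 = 0.0889.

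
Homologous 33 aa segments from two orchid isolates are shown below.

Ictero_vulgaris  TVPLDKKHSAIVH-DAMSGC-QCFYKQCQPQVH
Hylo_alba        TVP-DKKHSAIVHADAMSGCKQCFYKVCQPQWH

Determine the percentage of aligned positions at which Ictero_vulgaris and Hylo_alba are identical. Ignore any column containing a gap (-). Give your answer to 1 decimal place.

93.3%

Excluding the 3 gap columns leaves 30 comparable sites.
Mismatches occur at site 27 (Q→V), site 32 (V→W).
28 of the 30 comparable sites match, so the percent identity is 28/30 × 100 = 93.3%.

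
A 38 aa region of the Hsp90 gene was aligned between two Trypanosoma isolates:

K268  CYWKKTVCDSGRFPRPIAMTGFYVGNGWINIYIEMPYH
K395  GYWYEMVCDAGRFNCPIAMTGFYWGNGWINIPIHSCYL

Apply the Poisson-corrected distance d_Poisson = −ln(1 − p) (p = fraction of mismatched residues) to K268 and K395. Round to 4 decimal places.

Mismatches occur at site 1 (C↔G), site 4 (K↔Y), site 5 (K↔E), site 6 (T↔M), site 10 (S↔A), site 14 (P↔N), site 15 (R↔C), site 24 (V↔W), site 32 (Y↔P), site 34 (E↔H), site 35 (M↔S), site 36 (P↔C), site 38 (H↔L).
p = 13/38 = 0.342105.
d = −ln(1 − 0.342105) = −ln(0.657895) = 0.4187.

0.4187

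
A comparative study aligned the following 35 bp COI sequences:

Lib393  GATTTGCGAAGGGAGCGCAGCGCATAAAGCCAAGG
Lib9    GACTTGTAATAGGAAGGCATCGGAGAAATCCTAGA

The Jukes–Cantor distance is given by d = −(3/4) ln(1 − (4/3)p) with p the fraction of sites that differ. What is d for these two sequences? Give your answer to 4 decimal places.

Differing sites — 3:T/C; 7:C/T; 8:G/A; 10:A/T; 11:G/A; 15:G/A; 16:C/G; 20:G/T; 23:C/G; 25:T/G; 29:G/T; 32:A/T; 35:G/A.
p = 13/35 = 0.371429.
d = −0.75 · ln(1 − (4/3)·0.371429) = −0.75 · ln(0.504761) = −0.75 · (-0.683670) = 0.5128.

0.5128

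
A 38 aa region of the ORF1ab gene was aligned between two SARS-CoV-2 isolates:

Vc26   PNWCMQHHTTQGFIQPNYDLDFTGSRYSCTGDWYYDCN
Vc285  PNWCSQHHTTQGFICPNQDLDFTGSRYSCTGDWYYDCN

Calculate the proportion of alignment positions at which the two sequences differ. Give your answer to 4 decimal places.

Differing sites — 5:M/S; 15:Q/C; 18:Y/Q.
There are 3 differences over 38 sites, so p = 3/38 = 0.0789.

0.0789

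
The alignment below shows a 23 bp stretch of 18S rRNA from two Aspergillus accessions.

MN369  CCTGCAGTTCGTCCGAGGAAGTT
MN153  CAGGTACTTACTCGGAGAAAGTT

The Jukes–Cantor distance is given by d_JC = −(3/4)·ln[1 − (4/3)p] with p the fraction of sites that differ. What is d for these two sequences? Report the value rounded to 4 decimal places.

0.4674

The sequences differ at positions 2 (C/A), 3 (T/G), 5 (C/T), 7 (G/C), 10 (C/A), 11 (G/C), 14 (C/G), 18 (G/A).
p = 8/23 = 0.347826.
d = −0.75 · ln(1 − (4/3)·0.347826) = −0.75 · ln(0.536232) = −0.75 · (-0.623188) = 0.4674.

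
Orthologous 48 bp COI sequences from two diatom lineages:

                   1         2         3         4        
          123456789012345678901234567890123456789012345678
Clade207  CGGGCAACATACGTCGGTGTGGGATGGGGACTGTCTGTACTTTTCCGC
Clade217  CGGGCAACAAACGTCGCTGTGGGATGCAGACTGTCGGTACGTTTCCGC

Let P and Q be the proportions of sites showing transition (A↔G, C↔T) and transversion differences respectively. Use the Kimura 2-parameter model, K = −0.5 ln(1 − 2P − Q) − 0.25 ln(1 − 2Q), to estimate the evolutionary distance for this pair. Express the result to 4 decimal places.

0.1372

Differing sites — 10:T/A (Tv); 17:G/C (Tv); 27:G/C (Tv); 28:G/A (Ti); 36:T/G (Tv); 41:T/G (Tv).
Of the 6 differences, 1 transition and 5 transversions over 48 sites: P = 1/48 = 0.020833, Q = 5/48 = 0.104167.
d = −0.5·ln(0.854167) − 0.25·ln(0.791666) = −0.5·(-0.157629) − 0.25·(-0.233616) = 0.1372.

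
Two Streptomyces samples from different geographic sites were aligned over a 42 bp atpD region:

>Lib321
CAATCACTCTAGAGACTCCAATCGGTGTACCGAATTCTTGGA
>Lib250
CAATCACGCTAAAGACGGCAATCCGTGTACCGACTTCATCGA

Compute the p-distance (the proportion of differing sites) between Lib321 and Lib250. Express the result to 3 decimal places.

0.190

The sequences differ at positions 8 (T/G), 12 (G/A), 17 (T/G), 18 (C/G), 24 (G/C), 34 (A/C), 38 (T/A), 40 (G/C).
There are 8 differences over 42 sites, so p = 8/42 = 0.190.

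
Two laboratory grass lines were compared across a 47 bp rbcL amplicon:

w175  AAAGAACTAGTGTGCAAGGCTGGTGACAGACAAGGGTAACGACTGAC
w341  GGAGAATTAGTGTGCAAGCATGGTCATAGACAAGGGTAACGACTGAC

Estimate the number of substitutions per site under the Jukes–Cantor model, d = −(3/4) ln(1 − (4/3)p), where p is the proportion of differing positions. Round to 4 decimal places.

0.1660

The sequences differ at positions 1 (A/G), 2 (A/G), 7 (C/T), 19 (G/C), 20 (C/A), 25 (G/C), 27 (C/T).
p = 7/47 = 0.148936.
d = −0.75 · ln(1 − (4/3)·0.148936) = −0.75 · ln(0.801419) = −0.75 · (-0.221371) = 0.1660.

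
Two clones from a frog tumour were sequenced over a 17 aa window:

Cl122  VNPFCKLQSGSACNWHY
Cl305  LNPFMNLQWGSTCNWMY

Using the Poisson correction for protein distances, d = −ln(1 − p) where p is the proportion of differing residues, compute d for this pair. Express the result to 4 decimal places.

0.4353

Mismatches occur at site 1 (V→L), site 5 (C→M), site 6 (K→N), site 9 (S→W), site 12 (A→T), site 16 (H→M).
p = 6/17 = 0.352941.
d = −ln(1 − 0.352941) = −ln(0.647059) = 0.4353.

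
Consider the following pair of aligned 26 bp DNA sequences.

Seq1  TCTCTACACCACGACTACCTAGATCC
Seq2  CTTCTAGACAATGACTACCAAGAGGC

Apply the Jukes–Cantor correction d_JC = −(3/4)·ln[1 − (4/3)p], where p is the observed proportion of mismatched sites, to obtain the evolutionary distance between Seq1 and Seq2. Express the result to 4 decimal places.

0.3961

Differing sites — 1:T/C; 2:C/T; 7:C/G; 10:C/A; 12:C/T; 20:T/A; 24:T/G; 25:C/G.
p = 8/26 = 0.307692.
d = −0.75 · ln(1 − (4/3)·0.307692) = −0.75 · ln(0.589744) = −0.75 · (-0.528067) = 0.3961.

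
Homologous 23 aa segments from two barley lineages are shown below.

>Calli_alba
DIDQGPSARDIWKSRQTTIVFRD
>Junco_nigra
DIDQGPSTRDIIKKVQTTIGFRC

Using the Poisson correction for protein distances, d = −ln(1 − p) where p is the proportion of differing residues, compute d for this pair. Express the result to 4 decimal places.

0.3023

The sequences differ at positions 8 (A/T), 12 (W/I), 14 (S/K), 15 (R/V), 20 (V/G), 23 (D/C).
p = 6/23 = 0.260870.
d = −ln(1 − 0.260870) = −ln(0.739130) = 0.3023.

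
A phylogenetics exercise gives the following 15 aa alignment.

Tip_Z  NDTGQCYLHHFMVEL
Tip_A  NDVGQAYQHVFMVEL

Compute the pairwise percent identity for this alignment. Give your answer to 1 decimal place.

73.3%

Differing sites — 3:T/V; 6:C/A; 8:L/Q; 10:H/V.
11 of the 15 sites match, so the percent identity is 11/15 × 100 = 73.3%.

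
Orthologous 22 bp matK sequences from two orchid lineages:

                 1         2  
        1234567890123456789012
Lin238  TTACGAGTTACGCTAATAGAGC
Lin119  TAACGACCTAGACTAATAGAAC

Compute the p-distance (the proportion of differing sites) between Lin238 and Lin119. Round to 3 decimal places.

0.273

The sequences differ at positions 2 (T/A), 7 (G/C), 8 (T/C), 11 (C/G), 12 (G/A), 21 (G/A).
There are 6 differences over 22 sites, so p = 6/22 = 0.273.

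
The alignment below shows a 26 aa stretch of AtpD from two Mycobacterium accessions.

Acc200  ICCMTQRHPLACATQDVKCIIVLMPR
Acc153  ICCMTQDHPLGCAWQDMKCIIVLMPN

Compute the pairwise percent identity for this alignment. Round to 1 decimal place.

The sequences differ at positions 7 (R/D), 11 (A/G), 14 (T/W), 17 (V/M), 26 (R/N).
21 of the 26 sites match, so the percent identity is 21/26 × 100 = 80.8%.

80.8%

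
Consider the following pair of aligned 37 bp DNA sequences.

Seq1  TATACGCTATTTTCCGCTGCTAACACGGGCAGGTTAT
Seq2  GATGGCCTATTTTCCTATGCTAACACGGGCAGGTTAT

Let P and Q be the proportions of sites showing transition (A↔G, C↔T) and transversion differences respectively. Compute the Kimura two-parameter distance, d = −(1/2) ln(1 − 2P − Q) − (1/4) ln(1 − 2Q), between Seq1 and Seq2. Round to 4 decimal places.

0.1836

Mismatches occur at site 1 (T↔G, transversion), site 4 (A↔G, transition), site 5 (C↔G, transversion), site 6 (G↔C, transversion), site 16 (G↔T, transversion), site 17 (C↔A, transversion).
Of the 6 differences, 1 transition and 5 transversions over 37 sites: P = 1/37 = 0.027027, Q = 5/37 = 0.135135.
d = −0.5·ln(0.810811) − 0.25·ln(0.729730) = −0.5·(-0.209720) − 0.25·(-0.315081) = 0.1836.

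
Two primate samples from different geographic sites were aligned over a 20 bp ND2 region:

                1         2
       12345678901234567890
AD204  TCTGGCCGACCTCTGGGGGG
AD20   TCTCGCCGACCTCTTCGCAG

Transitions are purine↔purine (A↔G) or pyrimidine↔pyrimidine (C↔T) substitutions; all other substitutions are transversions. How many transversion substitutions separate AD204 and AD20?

Differing sites — 4:G/C (Tv); 15:G/T (Tv); 16:G/C (Tv); 18:G/C (Tv); 19:G/A (Ti).
Of the 5 differences, 1 transition and 4 transversions, so the answer is 4.

4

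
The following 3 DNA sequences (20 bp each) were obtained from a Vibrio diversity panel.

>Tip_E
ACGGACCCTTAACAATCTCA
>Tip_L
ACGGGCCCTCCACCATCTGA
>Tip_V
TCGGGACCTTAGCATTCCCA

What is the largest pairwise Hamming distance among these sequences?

9

Pairwise Hamming distances:
  Tip_E vs Tip_L: 5
  Tip_E vs Tip_V: 6
  Tip_L vs Tip_V: 9
The largest is 9, between Tip_L and Tip_V.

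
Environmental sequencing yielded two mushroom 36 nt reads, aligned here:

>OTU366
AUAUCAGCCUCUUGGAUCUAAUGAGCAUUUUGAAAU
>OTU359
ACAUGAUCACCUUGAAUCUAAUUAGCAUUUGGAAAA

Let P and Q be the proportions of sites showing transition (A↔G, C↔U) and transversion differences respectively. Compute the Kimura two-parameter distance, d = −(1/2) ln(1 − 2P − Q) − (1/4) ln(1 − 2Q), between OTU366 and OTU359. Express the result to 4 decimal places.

0.3041

Mismatches occur at site 2 (U/C, transition), site 5 (C/G, transversion), site 7 (G/U, transversion), site 9 (C/A, transversion), site 10 (U/C, transition), site 15 (G/A, transition), site 23 (G/U, transversion), site 31 (U/G, transversion), site 36 (U/A, transversion).
Of the 9 differences, 3 transitions and 6 transversions over 36 sites: P = 3/36 = 0.083333, Q = 6/36 = 0.166667.
d = −0.5·ln(0.666667) − 0.25·ln(0.666666) = −0.5·(-0.405465) − 0.25·(-0.405466) = 0.3041.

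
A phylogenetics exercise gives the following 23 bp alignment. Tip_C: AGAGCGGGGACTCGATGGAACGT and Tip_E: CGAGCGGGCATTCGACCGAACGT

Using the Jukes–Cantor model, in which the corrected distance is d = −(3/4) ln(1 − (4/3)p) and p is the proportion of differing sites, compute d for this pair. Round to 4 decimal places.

0.2567

Differing sites — 1:A/C; 9:G/C; 11:C/T; 16:T/C; 17:G/C.
p = 5/23 = 0.217391.
d = −0.75 · ln(1 − (4/3)·0.217391) = −0.75 · ln(0.710145) = −0.75 · (-0.342286) = 0.2567.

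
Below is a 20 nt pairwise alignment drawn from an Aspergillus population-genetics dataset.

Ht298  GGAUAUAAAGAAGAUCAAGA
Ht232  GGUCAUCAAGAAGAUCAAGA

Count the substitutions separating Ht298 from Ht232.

3

Differing sites — 3:A/U; 4:U/C; 7:A/C.
That gives 3 mismatches out of 20 aligned sites, so the Hamming distance is 3.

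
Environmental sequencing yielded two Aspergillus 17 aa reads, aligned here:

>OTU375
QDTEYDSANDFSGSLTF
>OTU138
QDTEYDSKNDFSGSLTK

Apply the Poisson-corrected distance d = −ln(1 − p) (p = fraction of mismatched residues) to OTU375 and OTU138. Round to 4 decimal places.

Differing sites — 8:A/K; 17:F/K.
p = 2/17 = 0.117647.
d = −ln(1 − 0.117647) = −ln(0.882353) = 0.1252.

0.1252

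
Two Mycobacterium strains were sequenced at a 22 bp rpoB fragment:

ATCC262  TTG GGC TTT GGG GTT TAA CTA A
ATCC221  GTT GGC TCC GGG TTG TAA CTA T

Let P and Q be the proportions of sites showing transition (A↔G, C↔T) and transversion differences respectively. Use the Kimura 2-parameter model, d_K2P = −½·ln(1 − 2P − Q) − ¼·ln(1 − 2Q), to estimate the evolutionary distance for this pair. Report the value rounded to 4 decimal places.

The sequences differ at positions 1 (T/G, transversion), 3 (G/T, transversion), 8 (T/C, transition), 9 (T/C, transition), 13 (G/T, transversion), 15 (T/G, transversion), 22 (A/T, transversion).
Of the 7 differences, 2 transitions and 5 transversions over 22 sites: P = 2/22 = 0.090909, Q = 5/22 = 0.227273.
d = −0.5·ln(0.590909) − 0.25·ln(0.545454) = −0.5·(-0.526093) − 0.25·(-0.606137) = 0.4146.

0.4146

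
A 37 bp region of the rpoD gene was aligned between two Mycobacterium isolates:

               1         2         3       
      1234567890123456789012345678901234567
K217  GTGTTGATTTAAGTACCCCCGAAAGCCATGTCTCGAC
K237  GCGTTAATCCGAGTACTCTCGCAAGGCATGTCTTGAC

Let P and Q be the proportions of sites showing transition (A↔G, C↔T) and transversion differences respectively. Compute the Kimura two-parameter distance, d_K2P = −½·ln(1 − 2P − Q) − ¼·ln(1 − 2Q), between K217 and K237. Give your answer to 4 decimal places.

Mismatches occur at site 2 (T↔C, transition), site 6 (G↔A, transition), site 9 (T↔C, transition), site 10 (T↔C, transition), site 11 (A↔G, transition), site 17 (C↔T, transition), site 19 (C↔T, transition), site 22 (A↔C, transversion), site 26 (C↔G, transversion), site 34 (C↔T, transition).
Of the 10 differences, 8 transitions and 2 transversions over 37 sites: P = 8/37 = 0.216216, Q = 2/37 = 0.054054.
d = −0.5·ln(0.513514) − 0.25·ln(0.891892) = −0.5·(-0.666478) − 0.25·(-0.114410) = 0.3618.

0.3618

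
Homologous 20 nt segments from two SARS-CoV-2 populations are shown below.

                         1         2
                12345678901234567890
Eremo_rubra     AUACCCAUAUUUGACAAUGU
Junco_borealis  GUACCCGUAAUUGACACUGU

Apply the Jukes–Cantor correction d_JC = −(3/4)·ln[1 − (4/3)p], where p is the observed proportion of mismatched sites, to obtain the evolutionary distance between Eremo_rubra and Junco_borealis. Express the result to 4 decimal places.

Mismatches occur at site 1 (A→G), site 7 (A→G), site 10 (U→A), site 17 (A→C).
p = 4/20 = 0.200000.
d = −0.75 · ln(1 − (4/3)·0.200000) = −0.75 · ln(0.733333) = −0.75 · (-0.310155) = 0.2326.

0.2326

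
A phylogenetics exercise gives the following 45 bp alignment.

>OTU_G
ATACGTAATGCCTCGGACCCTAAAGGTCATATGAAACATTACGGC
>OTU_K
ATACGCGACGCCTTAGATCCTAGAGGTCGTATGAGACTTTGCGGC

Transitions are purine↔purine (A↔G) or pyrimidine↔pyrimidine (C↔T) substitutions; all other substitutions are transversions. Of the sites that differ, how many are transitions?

10

Differing sites — 6:T/C (Ti); 7:A/G (Ti); 9:T/C (Ti); 14:C/T (Ti); 15:G/A (Ti); 18:C/T (Ti); 23:A/G (Ti); 29:A/G (Ti); 35:A/G (Ti); 38:A/T (Tv); 41:A/G (Ti).
Of the 11 differences, 10 transitions and 1 transversion, so the answer is 10.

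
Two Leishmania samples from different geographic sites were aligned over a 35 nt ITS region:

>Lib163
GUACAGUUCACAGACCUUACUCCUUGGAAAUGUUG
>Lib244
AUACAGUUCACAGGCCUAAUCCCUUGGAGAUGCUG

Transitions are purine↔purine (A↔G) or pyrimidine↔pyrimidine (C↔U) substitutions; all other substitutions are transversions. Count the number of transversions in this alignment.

1

The sequences differ at positions 1 (G/A, transition), 14 (A/G, transition), 18 (U/A, transversion), 20 (C/U, transition), 21 (U/C, transition), 29 (A/G, transition), 33 (U/C, transition).
Of the 7 differences, 6 transitions and 1 transversion, so the answer is 1.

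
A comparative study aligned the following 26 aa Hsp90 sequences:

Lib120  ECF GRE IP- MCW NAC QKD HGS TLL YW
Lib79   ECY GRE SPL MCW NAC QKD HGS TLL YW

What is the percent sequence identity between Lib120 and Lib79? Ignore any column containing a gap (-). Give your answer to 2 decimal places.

Excluding the 1 gap column leaves 25 comparable sites.
Mismatches occur at site 3 (F→Y), site 7 (I→S).
23 of the 25 comparable sites match, so the percent identity is 23/25 × 100 = 92.00%.

92.00%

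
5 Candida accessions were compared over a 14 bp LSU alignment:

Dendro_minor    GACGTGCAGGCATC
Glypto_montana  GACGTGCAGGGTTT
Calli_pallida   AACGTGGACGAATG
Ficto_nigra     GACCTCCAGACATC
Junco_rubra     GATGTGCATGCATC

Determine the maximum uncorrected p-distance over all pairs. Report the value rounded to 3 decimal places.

0.571

Pairwise Hamming distances:
  Dendro_minor vs Glypto_montana: 3
  Dendro_minor vs Calli_pallida: 5
  Dendro_minor vs Ficto_nigra: 3
  Dendro_minor vs Junco_rubra: 2
  Glypto_montana vs Calli_pallida: 6
  Glypto_montana vs Ficto_nigra: 6
  Glypto_montana vs Junco_rubra: 5
  Calli_pallida vs Ficto_nigra: 8
  Calli_pallida vs Junco_rubra: 6
  Ficto_nigra vs Junco_rubra: 5
The largest is 8 mismatches, between Calli_pallida and Ficto_nigra; p = 8/14 = 0.571.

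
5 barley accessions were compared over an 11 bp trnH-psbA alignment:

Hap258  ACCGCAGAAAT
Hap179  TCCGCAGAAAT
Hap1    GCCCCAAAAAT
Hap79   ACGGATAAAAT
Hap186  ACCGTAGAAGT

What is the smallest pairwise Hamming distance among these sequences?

1

Pairwise Hamming distances:
  Hap258 vs Hap179: 1
  Hap258 vs Hap1: 3
  Hap258 vs Hap79: 4
  Hap258 vs Hap186: 2
  Hap179 vs Hap1: 3
  Hap179 vs Hap79: 5
  Hap179 vs Hap186: 3
  Hap1 vs Hap79: 5
  Hap1 vs Hap186: 5
  Hap79 vs Hap186: 5
The smallest is 1, between Hap258 and Hap179.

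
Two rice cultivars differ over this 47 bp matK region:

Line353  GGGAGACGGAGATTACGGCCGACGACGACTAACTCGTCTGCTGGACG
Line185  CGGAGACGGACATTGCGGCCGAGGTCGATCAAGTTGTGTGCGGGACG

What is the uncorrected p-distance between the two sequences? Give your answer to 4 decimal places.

0.2340

Differing sites — 1:G/C; 11:G/C; 15:A/G; 23:C/G; 25:A/T; 29:C/T; 30:T/C; 33:C/G; 35:C/T; 38:C/G; 42:T/G.
There are 11 differences over 47 sites, so p = 11/47 = 0.2340.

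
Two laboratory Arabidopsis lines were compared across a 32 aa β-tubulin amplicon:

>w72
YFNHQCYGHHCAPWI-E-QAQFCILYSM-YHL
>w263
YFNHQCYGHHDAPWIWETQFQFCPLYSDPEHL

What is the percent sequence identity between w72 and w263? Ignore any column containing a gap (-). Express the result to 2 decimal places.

Excluding the 3 gap columns leaves 29 comparable sites.
Differing sites — 11:C/D; 20:A/F; 24:I/P; 28:M/D; 30:Y/E.
24 of the 29 comparable sites match, so the percent identity is 24/29 × 100 = 82.76%.

82.76%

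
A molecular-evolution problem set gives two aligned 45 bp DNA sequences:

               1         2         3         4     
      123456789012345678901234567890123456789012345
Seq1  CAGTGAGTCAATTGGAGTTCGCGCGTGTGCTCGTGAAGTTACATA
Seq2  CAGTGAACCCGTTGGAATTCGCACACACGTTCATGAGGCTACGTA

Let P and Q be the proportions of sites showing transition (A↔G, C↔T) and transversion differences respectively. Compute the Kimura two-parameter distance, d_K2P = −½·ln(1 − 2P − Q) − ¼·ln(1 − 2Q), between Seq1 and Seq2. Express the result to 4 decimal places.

0.5284

The sequences differ at positions 7 (G/A, transition), 8 (T/C, transition), 10 (A/C, transversion), 11 (A/G, transition), 17 (G/A, transition), 23 (G/A, transition), 25 (G/A, transition), 26 (T/C, transition), 27 (G/A, transition), 28 (T/C, transition), 30 (C/T, transition), 33 (G/A, transition), 37 (A/G, transition), 39 (T/C, transition), 43 (A/G, transition).
Of the 15 differences, 14 transitions and 1 transversion over 45 sites: P = 14/45 = 0.311111, Q = 1/45 = 0.022222.
d = −0.5·ln(0.355556) − 0.25·ln(0.955556) = −0.5·(-1.034073) − 0.25·(-0.045462) = 0.5284.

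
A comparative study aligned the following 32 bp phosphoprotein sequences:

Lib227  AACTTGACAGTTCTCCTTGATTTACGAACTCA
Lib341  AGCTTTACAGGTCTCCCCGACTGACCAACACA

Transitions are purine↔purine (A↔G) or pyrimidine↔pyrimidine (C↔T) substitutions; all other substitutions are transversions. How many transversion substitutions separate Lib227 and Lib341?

Differing sites — 2:A/G (Ti); 6:G/T (Tv); 11:T/G (Tv); 17:T/C (Ti); 18:T/C (Ti); 21:T/C (Ti); 23:T/G (Tv); 26:G/C (Tv); 30:T/A (Tv).
Of the 9 differences, 4 transitions and 5 transversions, so the answer is 5.

5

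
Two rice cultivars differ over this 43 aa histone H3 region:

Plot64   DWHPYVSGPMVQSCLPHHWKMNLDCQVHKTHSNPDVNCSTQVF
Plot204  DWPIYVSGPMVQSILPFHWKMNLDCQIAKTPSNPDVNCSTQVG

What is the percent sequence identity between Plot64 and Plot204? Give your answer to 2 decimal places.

81.40%

The sequences differ at positions 3 (H/P), 4 (P/I), 14 (C/I), 17 (H/F), 27 (V/I), 28 (H/A), 31 (H/P), 43 (F/G).
35 of the 43 sites match, so the percent identity is 35/43 × 100 = 81.40%.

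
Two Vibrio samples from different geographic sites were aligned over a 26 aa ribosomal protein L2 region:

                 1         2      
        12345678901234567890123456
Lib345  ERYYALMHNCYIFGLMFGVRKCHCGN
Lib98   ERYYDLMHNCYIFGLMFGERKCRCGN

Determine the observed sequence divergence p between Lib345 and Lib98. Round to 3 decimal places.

Mismatches occur at site 5 (A/D), site 19 (V/E), site 23 (H/R).
There are 3 differences over 26 sites, so p = 3/26 = 0.115.

0.115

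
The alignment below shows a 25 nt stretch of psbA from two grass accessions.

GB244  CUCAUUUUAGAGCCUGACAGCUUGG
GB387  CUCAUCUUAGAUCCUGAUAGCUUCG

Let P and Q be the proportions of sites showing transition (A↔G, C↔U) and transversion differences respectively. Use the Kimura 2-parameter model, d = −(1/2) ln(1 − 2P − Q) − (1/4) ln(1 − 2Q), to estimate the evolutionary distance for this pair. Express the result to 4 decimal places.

Differing sites — 6:U/C (Ti); 12:G/U (Tv); 18:C/U (Ti); 24:G/C (Tv).
Of the 4 differences, 2 transitions and 2 transversions over 25 sites: P = 2/25 = 0.080000, Q = 2/25 = 0.080000.
d = −0.5·ln(0.760000) − 0.25·ln(0.840000) = −0.5·(-0.274437) − 0.25·(-0.174353) = 0.1808.

0.1808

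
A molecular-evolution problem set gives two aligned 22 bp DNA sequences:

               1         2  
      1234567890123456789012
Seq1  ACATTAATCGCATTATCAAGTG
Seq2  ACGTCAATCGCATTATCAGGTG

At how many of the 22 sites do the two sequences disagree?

Mismatches occur at site 3 (A→G), site 5 (T→C), site 19 (A→G).
That gives 3 mismatches out of 22 aligned sites, so the Hamming distance is 3.

3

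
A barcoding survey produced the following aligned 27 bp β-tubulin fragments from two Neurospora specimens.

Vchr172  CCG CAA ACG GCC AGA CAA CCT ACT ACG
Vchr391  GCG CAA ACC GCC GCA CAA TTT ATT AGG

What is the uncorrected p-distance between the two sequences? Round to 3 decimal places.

0.296

Mismatches occur at site 1 (C→G), site 9 (G→C), site 13 (A→G), site 14 (G→C), site 19 (C→T), site 20 (C→T), site 23 (C→T), site 26 (C→G).
There are 8 differences over 27 sites, so p = 8/27 = 0.296.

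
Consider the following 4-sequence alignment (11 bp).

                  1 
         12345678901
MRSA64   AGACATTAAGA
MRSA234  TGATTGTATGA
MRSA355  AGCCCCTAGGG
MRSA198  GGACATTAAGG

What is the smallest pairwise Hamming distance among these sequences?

2

Pairwise Hamming distances:
  MRSA64 vs MRSA234: 5
  MRSA64 vs MRSA355: 5
  MRSA64 vs MRSA198: 2
  MRSA234 vs MRSA355: 7
  MRSA234 vs MRSA198: 6
  MRSA355 vs MRSA198: 5
The smallest is 2, between MRSA64 and MRSA198.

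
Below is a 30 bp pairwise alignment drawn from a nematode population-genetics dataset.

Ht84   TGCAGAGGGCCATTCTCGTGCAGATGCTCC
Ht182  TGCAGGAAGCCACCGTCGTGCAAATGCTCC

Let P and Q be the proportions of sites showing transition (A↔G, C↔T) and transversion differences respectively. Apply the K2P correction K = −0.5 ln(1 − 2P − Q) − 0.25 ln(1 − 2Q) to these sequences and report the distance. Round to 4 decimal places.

Mismatches occur at site 6 (A↔G, transition), site 7 (G↔A, transition), site 8 (G↔A, transition), site 13 (T↔C, transition), site 14 (T↔C, transition), site 15 (C↔G, transversion), site 23 (G↔A, transition).
Of the 7 differences, 6 transitions and 1 transversion over 30 sites: P = 6/30 = 0.200000, Q = 1/30 = 0.033333.
d = −0.5·ln(0.566667) − 0.25·ln(0.933334) = −0.5·(-0.567983) − 0.25·(-0.068992) = 0.3012.

0.3012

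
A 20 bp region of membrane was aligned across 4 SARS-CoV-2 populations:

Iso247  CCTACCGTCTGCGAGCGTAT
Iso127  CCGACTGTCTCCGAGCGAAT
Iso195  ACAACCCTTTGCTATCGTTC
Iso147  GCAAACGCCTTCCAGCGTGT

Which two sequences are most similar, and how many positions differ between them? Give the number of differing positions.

4

Pairwise Hamming distances:
  Iso247 vs Iso127: 4
  Iso247 vs Iso195: 8
  Iso247 vs Iso147: 7
  Iso127 vs Iso195: 11
  Iso127 vs Iso147: 9
  Iso195 vs Iso147: 10
The smallest is 4, between Iso247 and Iso127.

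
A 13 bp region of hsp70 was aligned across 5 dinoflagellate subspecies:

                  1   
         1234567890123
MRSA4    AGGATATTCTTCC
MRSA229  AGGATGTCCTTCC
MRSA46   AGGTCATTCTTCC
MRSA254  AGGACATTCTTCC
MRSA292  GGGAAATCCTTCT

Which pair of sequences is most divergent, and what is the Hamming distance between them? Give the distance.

Pairwise Hamming distances:
  MRSA4 vs MRSA229: 2
  MRSA4 vs MRSA46: 2
  MRSA4 vs MRSA254: 1
  MRSA4 vs MRSA292: 4
  MRSA229 vs MRSA46: 4
  MRSA229 vs MRSA254: 3
  MRSA229 vs MRSA292: 4
  MRSA46 vs MRSA254: 1
  MRSA46 vs MRSA292: 5
  MRSA254 vs MRSA292: 4
The largest is 5, between MRSA46 and MRSA292.

5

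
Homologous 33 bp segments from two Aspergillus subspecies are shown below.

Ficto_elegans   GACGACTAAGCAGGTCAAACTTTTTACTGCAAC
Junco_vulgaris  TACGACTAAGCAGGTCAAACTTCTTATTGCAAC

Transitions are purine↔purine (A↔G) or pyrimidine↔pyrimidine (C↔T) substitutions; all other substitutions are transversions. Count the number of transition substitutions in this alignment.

2

The sequences differ at positions 1 (G/T, transversion), 23 (T/C, transition), 27 (C/T, transition).
Of the 3 differences, 2 transitions and 1 transversion, so the answer is 2.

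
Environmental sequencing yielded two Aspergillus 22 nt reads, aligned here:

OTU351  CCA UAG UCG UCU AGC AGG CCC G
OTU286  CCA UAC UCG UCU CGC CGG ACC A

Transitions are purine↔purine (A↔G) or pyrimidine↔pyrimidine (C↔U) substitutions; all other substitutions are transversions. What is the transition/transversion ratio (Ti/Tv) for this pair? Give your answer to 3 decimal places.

0.250

Mismatches occur at site 6 (G/C, transversion), site 13 (A/C, transversion), site 16 (A/C, transversion), site 19 (C/A, transversion), site 22 (G/A, transition).
Of the 5 differences, 1 transition and 4 transversions, so Ti/Tv = 1/4 = 0.250.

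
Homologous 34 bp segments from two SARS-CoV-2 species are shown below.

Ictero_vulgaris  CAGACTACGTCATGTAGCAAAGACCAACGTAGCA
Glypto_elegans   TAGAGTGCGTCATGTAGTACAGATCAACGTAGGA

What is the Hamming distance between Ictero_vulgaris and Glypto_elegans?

7

The sequences differ at positions 1 (C/T), 5 (C/G), 7 (A/G), 18 (C/T), 20 (A/C), 24 (C/T), 33 (C/G).
That gives 7 mismatches out of 34 aligned sites, so the Hamming distance is 7.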